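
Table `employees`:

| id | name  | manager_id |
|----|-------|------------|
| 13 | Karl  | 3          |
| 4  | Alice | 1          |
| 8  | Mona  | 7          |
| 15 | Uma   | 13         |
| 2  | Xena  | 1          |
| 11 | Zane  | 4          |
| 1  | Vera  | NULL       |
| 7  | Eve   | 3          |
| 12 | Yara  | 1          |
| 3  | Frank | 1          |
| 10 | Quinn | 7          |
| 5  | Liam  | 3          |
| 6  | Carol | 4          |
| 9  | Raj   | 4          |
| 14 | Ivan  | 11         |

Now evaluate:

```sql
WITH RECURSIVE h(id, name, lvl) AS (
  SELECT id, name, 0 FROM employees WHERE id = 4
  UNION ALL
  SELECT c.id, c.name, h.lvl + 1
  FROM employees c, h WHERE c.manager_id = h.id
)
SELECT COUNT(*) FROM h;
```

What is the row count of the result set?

5

Base: id=4 (Alice) at lvl 0.
Iteration 1: rows with manager_id in {4} -> Carol (id 6, lvl 1), Raj (id 9, lvl 1), Zane (id 11, lvl 1).
Iteration 2: rows with manager_id in {6,9,11} -> Ivan (id 14, lvl 2).
Iteration 3: no rows with manager_id in {14}; recursion stops.
Total rows emitted: 5.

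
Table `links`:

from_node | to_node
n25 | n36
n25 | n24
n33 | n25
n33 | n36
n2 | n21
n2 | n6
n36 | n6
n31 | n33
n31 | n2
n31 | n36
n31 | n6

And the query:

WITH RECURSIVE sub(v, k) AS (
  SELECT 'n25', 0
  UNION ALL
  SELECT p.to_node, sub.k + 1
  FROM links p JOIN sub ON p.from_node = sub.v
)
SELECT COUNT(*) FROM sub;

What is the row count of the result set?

Base: (n25, k=0).
Iteration 1: edges from {n25} -> (n24, k=1), (n36, k=1).
Iteration 2: edges from {n24,n36} -> (n6, k=2).
Iteration 3: no outgoing edges from {n6}; recursion stops.
Total rows emitted: 4.

4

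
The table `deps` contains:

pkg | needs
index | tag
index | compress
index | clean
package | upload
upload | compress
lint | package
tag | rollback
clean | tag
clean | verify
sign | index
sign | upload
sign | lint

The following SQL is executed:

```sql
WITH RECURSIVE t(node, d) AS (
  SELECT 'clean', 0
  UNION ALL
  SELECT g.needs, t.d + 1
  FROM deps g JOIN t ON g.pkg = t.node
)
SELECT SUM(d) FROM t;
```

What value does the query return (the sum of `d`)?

4

Base: (clean, d=0).
Iteration 1: edges from {clean} -> (tag, d=1), (verify, d=1).
Iteration 2: edges from {tag,verify} -> (rollback, d=2).
Iteration 3: no outgoing edges from {rollback}; recursion stops.
SUM(d) = 0 + 1 + 1 + 2 = 4.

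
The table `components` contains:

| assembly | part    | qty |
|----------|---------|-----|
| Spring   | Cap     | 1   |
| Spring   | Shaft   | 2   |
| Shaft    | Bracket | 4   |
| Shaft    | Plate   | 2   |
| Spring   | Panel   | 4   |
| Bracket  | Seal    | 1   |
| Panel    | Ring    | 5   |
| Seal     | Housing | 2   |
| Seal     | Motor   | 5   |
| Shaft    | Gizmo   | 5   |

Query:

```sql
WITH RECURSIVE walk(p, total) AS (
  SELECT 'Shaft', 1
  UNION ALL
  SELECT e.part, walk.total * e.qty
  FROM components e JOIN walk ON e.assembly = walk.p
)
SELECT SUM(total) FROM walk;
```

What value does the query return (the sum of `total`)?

44

Base: (Shaft, total=1).
Iteration 1: components of {Shaft} -> Bracket = 1*4 = 4, Gizmo = 1*5 = 5, Plate = 1*2 = 2.
Iteration 2: components of {Bracket,Gizmo,Plate} -> Seal = 4*1 = 4.
Iteration 3: components of {Seal} -> Housing = 4*2 = 8, Motor = 4*5 = 20.
Iteration 4: no further components; recursion stops.
SUM(total) = 1 + 4 + 2 + 5 + 4 + 8 + 20 = 44.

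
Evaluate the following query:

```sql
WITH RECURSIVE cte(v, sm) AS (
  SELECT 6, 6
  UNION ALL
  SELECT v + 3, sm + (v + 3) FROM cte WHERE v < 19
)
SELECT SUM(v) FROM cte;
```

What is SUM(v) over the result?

81

Base: v=6, sm=6.
Iteration 1: 6 < 19 holds -> v = 6 + 3 = 9, sm = 6 + 9 = 15.
Iteration 2: 9 < 19 holds -> v = 9 + 3 = 12, sm = 15 + 12 = 27.
Iteration 3: 12 < 19 holds -> v = 12 + 3 = 15, sm = 27 + 15 = 42.
Iteration 4: 15 < 19 holds -> v = 15 + 3 = 18, sm = 42 + 18 = 60.
Iteration 5: 18 < 19 holds -> v = 18 + 3 = 21, sm = 60 + 21 = 81.
Iteration 6: 21 < 19 fails; recursion stops.
SUM(v) = 6 + 9 + 12 + 15 + 18 + 21 = 81.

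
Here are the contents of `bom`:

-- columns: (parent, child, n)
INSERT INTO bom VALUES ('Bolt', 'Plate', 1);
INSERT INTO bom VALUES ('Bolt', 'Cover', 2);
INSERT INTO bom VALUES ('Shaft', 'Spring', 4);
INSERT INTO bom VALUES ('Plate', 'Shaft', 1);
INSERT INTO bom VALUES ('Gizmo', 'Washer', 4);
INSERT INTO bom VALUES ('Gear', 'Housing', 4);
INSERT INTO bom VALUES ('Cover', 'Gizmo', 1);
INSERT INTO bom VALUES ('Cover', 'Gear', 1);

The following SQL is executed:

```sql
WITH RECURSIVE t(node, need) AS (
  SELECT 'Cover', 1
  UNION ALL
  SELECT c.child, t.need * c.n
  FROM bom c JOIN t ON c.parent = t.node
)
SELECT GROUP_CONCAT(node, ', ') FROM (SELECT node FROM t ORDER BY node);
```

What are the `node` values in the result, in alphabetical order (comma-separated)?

Cover, Gear, Gizmo, Housing, Washer

Base: (Cover, need=1).
Iteration 1: components of {Cover} -> Gear = 1*1 = 1, Gizmo = 1*1 = 1.
Iteration 2: components of {Gear,Gizmo} -> Housing = 1*4 = 4, Washer = 1*4 = 4.
Iteration 3: no further components; recursion stops.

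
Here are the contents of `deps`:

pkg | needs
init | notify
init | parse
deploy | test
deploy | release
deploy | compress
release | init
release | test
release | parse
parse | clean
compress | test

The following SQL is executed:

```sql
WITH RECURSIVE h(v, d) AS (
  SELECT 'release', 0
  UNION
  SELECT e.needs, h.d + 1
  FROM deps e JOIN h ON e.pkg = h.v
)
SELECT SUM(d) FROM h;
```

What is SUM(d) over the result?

Base: (release, d=0).
Iteration 1: edges from {release} -> (init, d=1), (parse, d=1), (test, d=1).
Iteration 2: edges from {init,parse,test} -> (clean, d=2), (notify, d=2), (parse, d=2).
Iteration 3: edges from {clean,notify,parse} -> (clean, d=3).
Iteration 4: no outgoing edges from {clean}; recursion stops.
SUM(d) = 0 + 1 + 1 + 1 + 2 + 2 + 2 + 3 = 12.

12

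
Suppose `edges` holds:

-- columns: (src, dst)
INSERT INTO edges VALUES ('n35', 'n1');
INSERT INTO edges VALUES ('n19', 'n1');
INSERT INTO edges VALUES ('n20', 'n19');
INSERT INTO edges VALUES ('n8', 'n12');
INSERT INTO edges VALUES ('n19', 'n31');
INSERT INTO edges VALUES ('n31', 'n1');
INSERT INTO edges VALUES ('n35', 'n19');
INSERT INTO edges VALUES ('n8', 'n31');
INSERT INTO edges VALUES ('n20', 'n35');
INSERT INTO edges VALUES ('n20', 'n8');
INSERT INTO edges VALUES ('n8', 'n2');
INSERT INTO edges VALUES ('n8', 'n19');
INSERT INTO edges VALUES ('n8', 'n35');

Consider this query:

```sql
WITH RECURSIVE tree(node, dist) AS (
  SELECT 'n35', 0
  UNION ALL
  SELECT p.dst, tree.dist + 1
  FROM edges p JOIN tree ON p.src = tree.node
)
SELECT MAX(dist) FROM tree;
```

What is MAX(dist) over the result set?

Base: (n35, dist=0).
Iteration 1: edges from {n35} -> (n1, dist=1), (n19, dist=1).
Iteration 2: edges from {n1,n19} -> (n1, dist=2), (n31, dist=2).
Iteration 3: edges from {n1,n31} -> (n1, dist=3).
Iteration 4: no outgoing edges from {n1}; recursion stops.
dist values: 0, 1, 1, 2, 2, 3; the maximum is 3.

3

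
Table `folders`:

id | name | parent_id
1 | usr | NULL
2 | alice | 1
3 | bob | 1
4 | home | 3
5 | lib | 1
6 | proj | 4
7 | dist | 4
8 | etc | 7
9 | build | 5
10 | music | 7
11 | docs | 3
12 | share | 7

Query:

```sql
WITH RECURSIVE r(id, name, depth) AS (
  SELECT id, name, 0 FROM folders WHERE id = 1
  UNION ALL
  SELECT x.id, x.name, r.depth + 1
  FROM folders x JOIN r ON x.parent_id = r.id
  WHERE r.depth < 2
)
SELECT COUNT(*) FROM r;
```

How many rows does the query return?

7

Base: id=1 (usr) at depth 0.
Iteration 1: rows with parent_id in {1} -> alice (id 2, depth 1), bob (id 3, depth 1), lib (id 5, depth 1).
Iteration 2: rows with parent_id in {2,3,5} -> home (id 4, depth 2), build (id 9, depth 2), docs (id 11, depth 2).
Iteration 3: depth < 2 fails for all current rows; recursion stops.
Total rows emitted: 7.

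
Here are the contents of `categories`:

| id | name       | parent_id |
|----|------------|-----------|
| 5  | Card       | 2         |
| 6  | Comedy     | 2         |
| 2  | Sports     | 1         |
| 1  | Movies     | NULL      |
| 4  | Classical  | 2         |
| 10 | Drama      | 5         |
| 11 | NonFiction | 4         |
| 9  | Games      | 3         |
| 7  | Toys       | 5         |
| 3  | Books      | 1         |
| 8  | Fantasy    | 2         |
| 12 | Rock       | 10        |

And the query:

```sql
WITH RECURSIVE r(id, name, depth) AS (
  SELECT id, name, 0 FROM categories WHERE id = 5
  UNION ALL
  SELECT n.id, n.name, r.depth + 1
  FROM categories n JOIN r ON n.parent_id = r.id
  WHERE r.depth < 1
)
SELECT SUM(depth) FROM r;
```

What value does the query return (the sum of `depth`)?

Base: id=5 (Card) at depth 0.
Iteration 1: rows with parent_id in {5} -> Toys (id 7, depth 1), Drama (id 10, depth 1).
Iteration 2: depth < 1 fails for all current rows; recursion stops.
SUM(depth) = 0 + 1 + 1 = 2.

2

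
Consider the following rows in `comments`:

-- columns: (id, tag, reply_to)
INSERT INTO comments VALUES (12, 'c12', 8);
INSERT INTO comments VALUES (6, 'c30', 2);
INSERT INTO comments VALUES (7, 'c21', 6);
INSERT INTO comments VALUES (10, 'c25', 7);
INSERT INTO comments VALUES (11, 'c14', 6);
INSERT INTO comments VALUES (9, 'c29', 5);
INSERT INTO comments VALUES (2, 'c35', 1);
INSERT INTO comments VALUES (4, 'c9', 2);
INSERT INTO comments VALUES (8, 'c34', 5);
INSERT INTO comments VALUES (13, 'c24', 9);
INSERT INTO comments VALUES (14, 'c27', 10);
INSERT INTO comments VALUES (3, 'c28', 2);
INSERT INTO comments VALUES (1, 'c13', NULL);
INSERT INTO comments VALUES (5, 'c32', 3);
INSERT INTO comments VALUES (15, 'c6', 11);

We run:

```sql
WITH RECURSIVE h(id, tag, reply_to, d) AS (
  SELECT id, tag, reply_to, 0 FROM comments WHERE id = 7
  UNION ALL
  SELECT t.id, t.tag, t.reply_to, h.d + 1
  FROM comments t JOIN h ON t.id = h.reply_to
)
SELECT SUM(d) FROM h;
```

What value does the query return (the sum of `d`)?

6

Base: id=7 (c21), reply_to=6, d 0.
Iteration 1: join on id=6 -> c30 (id 6, reply_to=2, d 1).
Iteration 2: join on id=2 -> c35 (id 2, reply_to=1, d 2).
Iteration 3: join on id=1 -> c13 (id 1, reply_to=NULL, d 3).
Iteration 4: reply_to is NULL; no match; recursion stops.
SUM(d) = 0 + 1 + 2 + 3 = 6.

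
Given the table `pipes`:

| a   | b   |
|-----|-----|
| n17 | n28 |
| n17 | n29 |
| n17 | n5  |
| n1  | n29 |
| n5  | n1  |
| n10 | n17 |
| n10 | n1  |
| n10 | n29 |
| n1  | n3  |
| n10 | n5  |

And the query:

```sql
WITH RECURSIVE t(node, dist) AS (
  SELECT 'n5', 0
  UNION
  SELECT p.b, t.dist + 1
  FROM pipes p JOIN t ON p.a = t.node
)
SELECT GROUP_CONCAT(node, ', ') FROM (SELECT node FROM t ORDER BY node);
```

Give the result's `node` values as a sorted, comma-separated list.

Base: (n5, dist=0).
Iteration 1: edges from {n5} -> (n1, dist=1).
Iteration 2: edges from {n1} -> (n29, dist=2), (n3, dist=2).
Iteration 3: no outgoing edges from {n29,n3}; recursion stops.

n1, n29, n3, n5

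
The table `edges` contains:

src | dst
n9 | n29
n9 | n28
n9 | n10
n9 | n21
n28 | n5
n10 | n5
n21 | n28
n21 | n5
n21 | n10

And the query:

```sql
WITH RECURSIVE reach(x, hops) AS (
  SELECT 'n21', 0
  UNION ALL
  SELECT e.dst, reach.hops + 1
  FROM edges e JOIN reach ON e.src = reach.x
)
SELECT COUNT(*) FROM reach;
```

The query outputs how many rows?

6

Base: (n21, hops=0).
Iteration 1: edges from {n21} -> (n10, hops=1), (n28, hops=1), (n5, hops=1).
Iteration 2: edges from {n10,n28,n5} -> (n5, hops=2) x2. [UNION ALL keeps all 2 new rows, including repeats]
Iteration 3: no outgoing edges from {n5}; recursion stops.
Total rows emitted: 6.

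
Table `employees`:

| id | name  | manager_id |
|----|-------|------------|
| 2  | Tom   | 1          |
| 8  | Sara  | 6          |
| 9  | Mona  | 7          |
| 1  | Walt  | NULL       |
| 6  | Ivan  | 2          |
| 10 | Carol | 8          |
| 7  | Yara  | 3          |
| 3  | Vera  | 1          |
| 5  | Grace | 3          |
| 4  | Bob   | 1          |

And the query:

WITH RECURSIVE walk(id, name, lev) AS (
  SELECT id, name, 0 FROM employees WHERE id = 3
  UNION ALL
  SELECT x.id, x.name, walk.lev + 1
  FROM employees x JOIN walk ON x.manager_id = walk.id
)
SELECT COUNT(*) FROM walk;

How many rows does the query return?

Base: id=3 (Vera) at lev 0.
Iteration 1: rows with manager_id in {3} -> Grace (id 5, lev 1), Yara (id 7, lev 1).
Iteration 2: rows with manager_id in {5,7} -> Mona (id 9, lev 2).
Iteration 3: no rows with manager_id in {9}; recursion stops.
Total rows emitted: 4.

4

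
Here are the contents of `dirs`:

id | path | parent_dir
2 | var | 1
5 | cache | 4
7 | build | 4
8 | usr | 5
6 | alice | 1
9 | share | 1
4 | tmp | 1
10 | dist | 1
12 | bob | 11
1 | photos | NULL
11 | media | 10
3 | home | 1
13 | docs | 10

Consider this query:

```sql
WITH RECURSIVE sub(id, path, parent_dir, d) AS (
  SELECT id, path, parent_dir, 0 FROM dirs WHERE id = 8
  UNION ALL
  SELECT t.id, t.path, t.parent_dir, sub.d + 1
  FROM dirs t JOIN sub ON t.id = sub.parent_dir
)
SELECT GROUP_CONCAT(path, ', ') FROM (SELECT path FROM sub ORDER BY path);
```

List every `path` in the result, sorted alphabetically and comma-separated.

cache, photos, tmp, usr

Base: id=8 (usr), parent_dir=5, d 0.
Iteration 1: join on id=5 -> cache (id 5, parent_dir=4, d 1).
Iteration 2: join on id=4 -> tmp (id 4, parent_dir=1, d 2).
Iteration 3: join on id=1 -> photos (id 1, parent_dir=NULL, d 3).
Iteration 4: parent_dir is NULL; no match; recursion stops.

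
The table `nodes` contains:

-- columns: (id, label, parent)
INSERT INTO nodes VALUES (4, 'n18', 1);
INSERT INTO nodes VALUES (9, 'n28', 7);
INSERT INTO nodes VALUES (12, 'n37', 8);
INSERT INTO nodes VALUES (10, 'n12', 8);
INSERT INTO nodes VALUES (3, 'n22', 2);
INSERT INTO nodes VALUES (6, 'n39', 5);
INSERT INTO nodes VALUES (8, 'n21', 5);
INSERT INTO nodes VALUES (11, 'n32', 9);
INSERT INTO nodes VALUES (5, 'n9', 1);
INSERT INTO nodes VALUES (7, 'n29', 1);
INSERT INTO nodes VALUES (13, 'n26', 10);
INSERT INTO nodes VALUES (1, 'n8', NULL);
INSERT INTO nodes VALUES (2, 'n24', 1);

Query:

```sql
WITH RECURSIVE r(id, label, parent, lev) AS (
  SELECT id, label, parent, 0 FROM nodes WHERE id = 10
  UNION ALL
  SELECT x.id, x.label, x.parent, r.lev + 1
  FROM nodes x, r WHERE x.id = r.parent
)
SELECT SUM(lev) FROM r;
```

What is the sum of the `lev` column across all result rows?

6

Base: id=10 (n12), parent=8, lev 0.
Iteration 1: join on id=8 -> n21 (id 8, parent=5, lev 1).
Iteration 2: join on id=5 -> n9 (id 5, parent=1, lev 2).
Iteration 3: join on id=1 -> n8 (id 1, parent=NULL, lev 3).
Iteration 4: parent is NULL; no match; recursion stops.
SUM(lev) = 0 + 1 + 2 + 3 = 6.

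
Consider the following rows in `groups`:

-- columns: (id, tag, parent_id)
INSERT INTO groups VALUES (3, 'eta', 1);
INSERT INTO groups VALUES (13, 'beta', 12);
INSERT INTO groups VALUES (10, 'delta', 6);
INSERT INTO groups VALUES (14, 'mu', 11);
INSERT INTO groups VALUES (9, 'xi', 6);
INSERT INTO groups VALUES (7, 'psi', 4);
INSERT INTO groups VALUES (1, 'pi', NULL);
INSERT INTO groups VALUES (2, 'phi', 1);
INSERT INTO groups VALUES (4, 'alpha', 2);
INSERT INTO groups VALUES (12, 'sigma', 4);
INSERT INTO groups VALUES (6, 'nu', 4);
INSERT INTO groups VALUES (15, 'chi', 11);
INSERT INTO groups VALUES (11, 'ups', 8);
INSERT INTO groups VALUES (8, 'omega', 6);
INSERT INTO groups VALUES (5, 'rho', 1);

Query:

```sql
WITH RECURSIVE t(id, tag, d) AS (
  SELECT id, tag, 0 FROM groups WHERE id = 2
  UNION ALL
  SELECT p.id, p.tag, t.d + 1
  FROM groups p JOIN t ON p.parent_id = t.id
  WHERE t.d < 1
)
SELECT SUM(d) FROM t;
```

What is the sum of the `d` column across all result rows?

Base: id=2 (phi) at d 0.
Iteration 1: rows with parent_id in {2} -> alpha (id 4, d 1).
Iteration 2: d < 1 fails for all current rows; recursion stops.
SUM(d) = 0 + 1 = 1.

1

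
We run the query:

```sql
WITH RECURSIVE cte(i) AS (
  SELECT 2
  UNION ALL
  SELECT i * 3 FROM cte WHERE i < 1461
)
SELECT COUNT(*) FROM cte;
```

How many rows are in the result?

8

Base: i=2.
Iteration 1: 2 < 1461 holds -> i = 2 * 3 = 6.
Iteration 2: 6 < 1461 holds -> i = 6 * 3 = 18.
Iteration 3: 18 < 1461 holds -> i = 18 * 3 = 54.
Iteration 4: 54 < 1461 holds -> i = 54 * 3 = 162.
Iteration 5: 162 < 1461 holds -> i = 162 * 3 = 486.
Iteration 6: 486 < 1461 holds -> i = 486 * 3 = 1458.
Iteration 7: 1458 < 1461 holds -> i = 1458 * 3 = 4374.
Iteration 8: 4374 < 1461 fails; recursion stops.
Total rows emitted: 8.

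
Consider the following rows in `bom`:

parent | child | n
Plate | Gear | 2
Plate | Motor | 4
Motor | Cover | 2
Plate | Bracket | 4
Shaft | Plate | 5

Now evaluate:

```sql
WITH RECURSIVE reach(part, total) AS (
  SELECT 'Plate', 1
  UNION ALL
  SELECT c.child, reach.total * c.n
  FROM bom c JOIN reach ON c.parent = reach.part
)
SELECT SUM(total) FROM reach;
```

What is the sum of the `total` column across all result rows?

Base: (Plate, total=1).
Iteration 1: components of {Plate} -> Bracket = 1*4 = 4, Gear = 1*2 = 2, Motor = 1*4 = 4.
Iteration 2: components of {Bracket,Gear,Motor} -> Cover = 4*2 = 8.
Iteration 3: no further components; recursion stops.
SUM(total) = 1 + 4 + 2 + 4 + 8 = 19.

19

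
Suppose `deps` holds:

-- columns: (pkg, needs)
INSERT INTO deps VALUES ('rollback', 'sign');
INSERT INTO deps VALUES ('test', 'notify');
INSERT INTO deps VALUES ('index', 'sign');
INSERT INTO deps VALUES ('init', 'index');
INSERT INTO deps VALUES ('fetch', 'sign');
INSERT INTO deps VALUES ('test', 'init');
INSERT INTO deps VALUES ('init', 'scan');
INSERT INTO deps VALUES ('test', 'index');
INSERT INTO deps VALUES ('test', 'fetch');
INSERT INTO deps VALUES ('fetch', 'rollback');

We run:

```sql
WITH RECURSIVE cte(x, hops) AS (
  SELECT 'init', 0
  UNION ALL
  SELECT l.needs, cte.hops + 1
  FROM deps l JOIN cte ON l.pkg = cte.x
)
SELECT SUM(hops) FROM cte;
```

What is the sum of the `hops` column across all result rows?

4

Base: (init, hops=0).
Iteration 1: edges from {init} -> (index, hops=1), (scan, hops=1).
Iteration 2: edges from {index,scan} -> (sign, hops=2).
Iteration 3: no outgoing edges from {sign}; recursion stops.
SUM(hops) = 0 + 1 + 1 + 2 = 4.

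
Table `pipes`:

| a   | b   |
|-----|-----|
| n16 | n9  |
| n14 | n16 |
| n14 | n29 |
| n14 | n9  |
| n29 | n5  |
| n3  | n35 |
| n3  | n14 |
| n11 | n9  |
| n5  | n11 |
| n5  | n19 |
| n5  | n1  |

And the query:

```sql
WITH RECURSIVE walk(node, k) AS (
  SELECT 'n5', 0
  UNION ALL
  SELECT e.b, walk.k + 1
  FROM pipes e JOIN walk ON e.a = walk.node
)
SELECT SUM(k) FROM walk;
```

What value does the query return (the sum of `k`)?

5

Base: (n5, k=0).
Iteration 1: edges from {n5} -> (n1, k=1), (n11, k=1), (n19, k=1).
Iteration 2: edges from {n1,n11,n19} -> (n9, k=2).
Iteration 3: no outgoing edges from {n9}; recursion stops.
SUM(k) = 0 + 1 + 1 + 1 + 2 = 5.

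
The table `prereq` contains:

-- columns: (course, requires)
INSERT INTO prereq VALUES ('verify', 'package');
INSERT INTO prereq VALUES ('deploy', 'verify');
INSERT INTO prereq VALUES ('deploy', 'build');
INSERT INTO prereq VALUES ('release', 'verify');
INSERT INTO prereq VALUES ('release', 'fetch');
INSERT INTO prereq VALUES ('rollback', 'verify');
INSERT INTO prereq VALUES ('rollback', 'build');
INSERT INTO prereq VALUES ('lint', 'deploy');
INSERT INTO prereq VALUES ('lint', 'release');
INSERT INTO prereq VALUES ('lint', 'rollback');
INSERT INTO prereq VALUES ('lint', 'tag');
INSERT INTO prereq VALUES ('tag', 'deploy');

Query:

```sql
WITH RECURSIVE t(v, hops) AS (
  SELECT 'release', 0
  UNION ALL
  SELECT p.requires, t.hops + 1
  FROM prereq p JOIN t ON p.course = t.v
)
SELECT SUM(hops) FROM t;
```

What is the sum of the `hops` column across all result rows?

Base: (release, hops=0).
Iteration 1: edges from {release} -> (fetch, hops=1), (verify, hops=1).
Iteration 2: edges from {fetch,verify} -> (package, hops=2).
Iteration 3: no outgoing edges from {package}; recursion stops.
SUM(hops) = 0 + 1 + 1 + 2 = 4.

4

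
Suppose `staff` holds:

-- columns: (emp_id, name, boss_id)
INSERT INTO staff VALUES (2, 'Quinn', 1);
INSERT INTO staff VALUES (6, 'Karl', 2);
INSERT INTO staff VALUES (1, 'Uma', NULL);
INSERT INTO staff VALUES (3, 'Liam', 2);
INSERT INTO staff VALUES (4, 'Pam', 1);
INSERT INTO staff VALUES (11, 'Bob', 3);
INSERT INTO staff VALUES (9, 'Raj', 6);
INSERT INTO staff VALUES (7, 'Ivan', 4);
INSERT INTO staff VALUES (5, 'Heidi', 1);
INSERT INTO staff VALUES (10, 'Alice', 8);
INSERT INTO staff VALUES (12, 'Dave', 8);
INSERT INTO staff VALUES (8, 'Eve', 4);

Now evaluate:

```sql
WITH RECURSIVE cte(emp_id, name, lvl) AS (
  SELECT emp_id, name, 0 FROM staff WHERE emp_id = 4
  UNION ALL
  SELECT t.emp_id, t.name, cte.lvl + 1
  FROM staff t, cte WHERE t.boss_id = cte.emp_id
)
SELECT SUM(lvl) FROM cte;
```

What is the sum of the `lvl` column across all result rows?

Base: emp_id=4 (Pam) at lvl 0.
Iteration 1: rows with boss_id in {4} -> Ivan (id 7, lvl 1), Eve (id 8, lvl 1).
Iteration 2: rows with boss_id in {7,8} -> Alice (id 10, lvl 2), Dave (id 12, lvl 2).
Iteration 3: no rows with boss_id in {10,12}; recursion stops.
SUM(lvl) = 0 + 1 + 1 + 2 + 2 = 6.

6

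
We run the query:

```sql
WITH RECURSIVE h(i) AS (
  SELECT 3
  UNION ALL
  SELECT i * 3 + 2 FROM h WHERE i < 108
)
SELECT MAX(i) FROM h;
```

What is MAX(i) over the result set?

323

Base: i=3.
Iteration 1: 3 < 108 holds -> i = 3 * 3 + 2 = 11.
Iteration 2: 11 < 108 holds -> i = 11 * 3 + 2 = 35.
Iteration 3: 35 < 108 holds -> i = 35 * 3 + 2 = 107.
Iteration 4: 107 < 108 holds -> i = 107 * 3 + 2 = 323.
Iteration 5: 323 < 108 fails; recursion stops.
i values: 3, 11, 35, 107, 323; the maximum is 323.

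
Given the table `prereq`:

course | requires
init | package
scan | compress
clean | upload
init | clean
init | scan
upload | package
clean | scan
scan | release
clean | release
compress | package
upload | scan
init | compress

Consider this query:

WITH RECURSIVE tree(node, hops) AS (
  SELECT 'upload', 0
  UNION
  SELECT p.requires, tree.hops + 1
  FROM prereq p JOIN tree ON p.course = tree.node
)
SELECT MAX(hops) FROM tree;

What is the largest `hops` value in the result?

3

Base: (upload, hops=0).
Iteration 1: edges from {upload} -> (package, hops=1), (scan, hops=1).
Iteration 2: edges from {package,scan} -> (compress, hops=2), (release, hops=2).
Iteration 3: edges from {compress,release} -> (package, hops=3).
Iteration 4: no outgoing edges from {package}; recursion stops.
hops values: 0, 1, 1, 2, 2, 3; the maximum is 3.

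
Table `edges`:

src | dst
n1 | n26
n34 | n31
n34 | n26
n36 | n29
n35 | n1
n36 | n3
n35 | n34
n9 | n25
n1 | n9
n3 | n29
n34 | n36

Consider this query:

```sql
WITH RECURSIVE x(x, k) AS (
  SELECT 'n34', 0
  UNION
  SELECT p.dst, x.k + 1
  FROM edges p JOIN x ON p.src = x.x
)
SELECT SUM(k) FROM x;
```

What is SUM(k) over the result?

10

Base: (n34, k=0).
Iteration 1: edges from {n34} -> (n26, k=1), (n31, k=1), (n36, k=1).
Iteration 2: edges from {n26,n31,n36} -> (n29, k=2), (n3, k=2).
Iteration 3: edges from {n29,n3} -> (n29, k=3).
Iteration 4: no outgoing edges from {n29}; recursion stops.
SUM(k) = 0 + 1 + 1 + 1 + 2 + 2 + 3 = 10.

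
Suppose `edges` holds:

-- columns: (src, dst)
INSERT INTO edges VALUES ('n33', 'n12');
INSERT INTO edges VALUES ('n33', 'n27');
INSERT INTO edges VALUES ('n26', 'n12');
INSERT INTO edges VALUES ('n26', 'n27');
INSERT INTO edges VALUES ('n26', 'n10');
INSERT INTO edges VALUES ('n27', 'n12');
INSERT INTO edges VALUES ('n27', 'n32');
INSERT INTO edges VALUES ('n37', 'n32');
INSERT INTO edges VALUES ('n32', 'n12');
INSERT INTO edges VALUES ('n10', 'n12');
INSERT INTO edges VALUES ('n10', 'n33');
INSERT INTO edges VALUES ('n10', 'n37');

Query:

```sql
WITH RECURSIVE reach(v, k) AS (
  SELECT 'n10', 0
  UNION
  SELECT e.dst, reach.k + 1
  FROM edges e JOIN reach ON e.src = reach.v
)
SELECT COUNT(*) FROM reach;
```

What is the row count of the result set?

10

Base: (n10, k=0).
Iteration 1: edges from {n10} -> (n12, k=1), (n33, k=1), (n37, k=1).
Iteration 2: edges from {n12,n33,n37} -> (n12, k=2), (n27, k=2), (n32, k=2).
Iteration 3: edges from {n12,n27,n32} -> (n12, k=3), (n32, k=3). [UNION drops 1 duplicate row(s)]
Iteration 4: edges from {n12,n32} -> (n12, k=4).
Iteration 5: no outgoing edges from {n12}; recursion stops.
Total rows emitted: 10.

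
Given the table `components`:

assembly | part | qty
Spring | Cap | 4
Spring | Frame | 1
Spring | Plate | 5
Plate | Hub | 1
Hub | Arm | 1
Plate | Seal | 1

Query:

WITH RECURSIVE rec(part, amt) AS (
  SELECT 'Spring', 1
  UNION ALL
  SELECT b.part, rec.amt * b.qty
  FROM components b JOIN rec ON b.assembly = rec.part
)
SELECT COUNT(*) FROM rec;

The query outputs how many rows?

7

Base: (Spring, amt=1).
Iteration 1: components of {Spring} -> Cap = 1*4 = 4, Frame = 1*1 = 1, Plate = 1*5 = 5.
Iteration 2: components of {Cap,Frame,Plate} -> Hub = 5*1 = 5, Seal = 5*1 = 5.
Iteration 3: components of {Hub,Seal} -> Arm = 5*1 = 5.
Iteration 4: no further components; recursion stops.
Total rows emitted: 7.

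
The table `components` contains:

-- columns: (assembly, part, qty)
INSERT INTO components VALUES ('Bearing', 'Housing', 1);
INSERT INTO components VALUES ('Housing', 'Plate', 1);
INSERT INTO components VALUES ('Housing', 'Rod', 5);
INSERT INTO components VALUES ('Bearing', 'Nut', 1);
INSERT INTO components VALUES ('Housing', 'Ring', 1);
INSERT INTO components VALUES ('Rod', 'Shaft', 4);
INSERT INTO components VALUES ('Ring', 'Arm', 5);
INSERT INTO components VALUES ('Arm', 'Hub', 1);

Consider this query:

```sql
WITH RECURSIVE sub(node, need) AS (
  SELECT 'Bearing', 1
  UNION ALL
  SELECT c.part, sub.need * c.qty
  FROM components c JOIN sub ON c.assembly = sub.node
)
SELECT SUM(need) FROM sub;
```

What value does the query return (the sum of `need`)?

40

Base: (Bearing, need=1).
Iteration 1: components of {Bearing} -> Housing = 1*1 = 1, Nut = 1*1 = 1.
Iteration 2: components of {Housing,Nut} -> Plate = 1*1 = 1, Ring = 1*1 = 1, Rod = 1*5 = 5.
Iteration 3: components of {Plate,Ring,Rod} -> Arm = 1*5 = 5, Shaft = 5*4 = 20.
Iteration 4: components of {Arm,Shaft} -> Hub = 5*1 = 5.
Iteration 5: no further components; recursion stops.
SUM(need) = 1 + 1 + 1 + 1 + 5 + 1 + 20 + 5 + 5 = 40.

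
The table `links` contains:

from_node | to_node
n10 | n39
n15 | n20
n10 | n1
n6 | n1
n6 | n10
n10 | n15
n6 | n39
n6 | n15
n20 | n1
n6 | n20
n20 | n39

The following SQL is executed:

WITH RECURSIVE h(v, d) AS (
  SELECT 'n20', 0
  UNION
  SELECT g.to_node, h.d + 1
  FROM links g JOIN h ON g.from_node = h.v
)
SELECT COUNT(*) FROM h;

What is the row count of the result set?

3

Base: (n20, d=0).
Iteration 1: edges from {n20} -> (n1, d=1), (n39, d=1).
Iteration 2: no outgoing edges from {n1,n39}; recursion stops.
Total rows emitted: 3.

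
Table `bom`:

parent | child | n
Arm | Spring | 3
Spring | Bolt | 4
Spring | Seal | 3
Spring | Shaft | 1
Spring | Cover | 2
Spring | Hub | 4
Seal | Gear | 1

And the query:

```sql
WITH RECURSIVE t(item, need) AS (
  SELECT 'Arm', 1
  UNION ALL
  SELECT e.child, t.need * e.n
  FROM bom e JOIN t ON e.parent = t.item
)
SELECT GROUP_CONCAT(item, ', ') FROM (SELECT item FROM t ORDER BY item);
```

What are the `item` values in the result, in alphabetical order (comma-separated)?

Arm, Bolt, Cover, Gear, Hub, Seal, Shaft, Spring

Base: (Arm, need=1).
Iteration 1: components of {Arm} -> Spring = 1*3 = 3.
Iteration 2: components of {Spring} -> Bolt = 3*4 = 12, Cover = 3*2 = 6, Hub = 3*4 = 12, Seal = 3*3 = 9, Shaft = 3*1 = 3.
Iteration 3: components of {Bolt,Cover,Hub,Seal,Shaft} -> Gear = 9*1 = 9.
Iteration 4: no further components; recursion stops.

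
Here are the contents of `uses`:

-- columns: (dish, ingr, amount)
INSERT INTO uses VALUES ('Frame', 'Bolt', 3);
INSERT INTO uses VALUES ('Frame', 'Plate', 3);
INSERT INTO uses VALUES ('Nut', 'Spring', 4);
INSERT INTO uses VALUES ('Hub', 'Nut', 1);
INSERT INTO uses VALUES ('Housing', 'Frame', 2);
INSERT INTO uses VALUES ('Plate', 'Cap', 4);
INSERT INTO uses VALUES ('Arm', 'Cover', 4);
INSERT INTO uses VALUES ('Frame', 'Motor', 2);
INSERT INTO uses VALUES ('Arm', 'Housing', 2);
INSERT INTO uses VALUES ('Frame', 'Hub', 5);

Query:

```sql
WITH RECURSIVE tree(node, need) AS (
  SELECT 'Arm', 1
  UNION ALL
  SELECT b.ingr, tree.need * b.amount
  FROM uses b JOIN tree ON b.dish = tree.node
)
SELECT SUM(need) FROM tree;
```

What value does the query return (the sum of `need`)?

211

Base: (Arm, need=1).
Iteration 1: components of {Arm} -> Cover = 1*4 = 4, Housing = 1*2 = 2.
Iteration 2: components of {Cover,Housing} -> Frame = 2*2 = 4.
Iteration 3: components of {Frame} -> Bolt = 4*3 = 12, Hub = 4*5 = 20, Motor = 4*2 = 8, Plate = 4*3 = 12.
Iteration 4: components of {Bolt,Hub,Motor,Plate} -> Cap = 12*4 = 48, Nut = 20*1 = 20.
Iteration 5: components of {Cap,Nut} -> Spring = 20*4 = 80.
Iteration 6: no further components; recursion stops.
SUM(need) = 1 + 4 + 2 + 4 + 20 + 12 + 12 + 8 + 20 + 48 + 80 = 211.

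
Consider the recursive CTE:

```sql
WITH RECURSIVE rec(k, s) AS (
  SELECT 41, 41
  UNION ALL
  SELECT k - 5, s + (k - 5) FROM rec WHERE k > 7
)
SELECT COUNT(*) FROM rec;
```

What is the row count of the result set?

8

Base: k=41, s=41.
Iteration 1: 41 > 7 holds -> k = 41 - 5 = 36, s = 41 + 36 = 77.
Iteration 2: 36 > 7 holds -> k = 36 - 5 = 31, s = 77 + 31 = 108.
Iteration 3: 31 > 7 holds -> k = 31 - 5 = 26, s = 108 + 26 = 134.
Iteration 4: 26 > 7 holds -> k = 26 - 5 = 21, s = 134 + 21 = 155.
Iteration 5: 21 > 7 holds -> k = 21 - 5 = 16, s = 155 + 16 = 171.
Iteration 6: 16 > 7 holds -> k = 16 - 5 = 11, s = 171 + 11 = 182.
Iteration 7: 11 > 7 holds -> k = 11 - 5 = 6, s = 182 + 6 = 188.
Iteration 8: 6 > 7 fails; recursion stops.
Total rows emitted: 8.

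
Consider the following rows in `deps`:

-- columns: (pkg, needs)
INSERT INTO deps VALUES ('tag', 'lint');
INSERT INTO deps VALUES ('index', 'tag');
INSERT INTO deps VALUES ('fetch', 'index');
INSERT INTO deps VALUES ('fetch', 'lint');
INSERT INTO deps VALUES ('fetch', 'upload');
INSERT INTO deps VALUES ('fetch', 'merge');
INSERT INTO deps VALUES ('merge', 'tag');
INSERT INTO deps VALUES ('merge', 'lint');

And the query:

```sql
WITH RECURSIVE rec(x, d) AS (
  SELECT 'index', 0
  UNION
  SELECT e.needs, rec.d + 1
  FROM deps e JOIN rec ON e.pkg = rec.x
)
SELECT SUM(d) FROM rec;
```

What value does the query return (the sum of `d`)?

Base: (index, d=0).
Iteration 1: edges from {index} -> (tag, d=1).
Iteration 2: edges from {tag} -> (lint, d=2).
Iteration 3: no outgoing edges from {lint}; recursion stops.
SUM(d) = 0 + 1 + 2 = 3.

3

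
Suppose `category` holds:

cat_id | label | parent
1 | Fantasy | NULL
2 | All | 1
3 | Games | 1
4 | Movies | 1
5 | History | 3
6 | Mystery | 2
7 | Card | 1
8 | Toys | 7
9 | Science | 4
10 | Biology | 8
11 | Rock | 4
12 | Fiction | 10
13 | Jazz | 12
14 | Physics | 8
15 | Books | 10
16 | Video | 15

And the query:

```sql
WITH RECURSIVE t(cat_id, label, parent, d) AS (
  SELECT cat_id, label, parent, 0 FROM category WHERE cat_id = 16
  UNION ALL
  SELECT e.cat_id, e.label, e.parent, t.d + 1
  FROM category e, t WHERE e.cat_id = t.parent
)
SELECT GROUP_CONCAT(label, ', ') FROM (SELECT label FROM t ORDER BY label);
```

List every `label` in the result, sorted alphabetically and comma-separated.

Biology, Books, Card, Fantasy, Toys, Video

Base: cat_id=16 (Video), parent=15, d 0.
Iteration 1: join on cat_id=15 -> Books (id 15, parent=10, d 1).
Iteration 2: join on cat_id=10 -> Biology (id 10, parent=8, d 2).
Iteration 3: join on cat_id=8 -> Toys (id 8, parent=7, d 3).
Iteration 4: join on cat_id=7 -> Card (id 7, parent=1, d 4).
Iteration 5: join on cat_id=1 -> Fantasy (id 1, parent=NULL, d 5).
Iteration 6: parent is NULL; no match; recursion stops.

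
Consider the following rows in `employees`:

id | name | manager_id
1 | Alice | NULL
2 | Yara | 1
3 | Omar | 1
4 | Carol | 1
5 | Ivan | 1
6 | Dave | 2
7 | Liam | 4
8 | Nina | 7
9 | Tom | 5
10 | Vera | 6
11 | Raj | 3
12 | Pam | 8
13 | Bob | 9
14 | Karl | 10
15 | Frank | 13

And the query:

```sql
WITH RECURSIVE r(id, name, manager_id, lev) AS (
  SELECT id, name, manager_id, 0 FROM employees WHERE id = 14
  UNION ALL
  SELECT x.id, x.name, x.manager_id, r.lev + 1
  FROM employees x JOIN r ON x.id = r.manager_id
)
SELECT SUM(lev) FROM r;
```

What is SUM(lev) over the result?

10

Base: id=14 (Karl), manager_id=10, lev 0.
Iteration 1: join on id=10 -> Vera (id 10, manager_id=6, lev 1).
Iteration 2: join on id=6 -> Dave (id 6, manager_id=2, lev 2).
Iteration 3: join on id=2 -> Yara (id 2, manager_id=1, lev 3).
Iteration 4: join on id=1 -> Alice (id 1, manager_id=NULL, lev 4).
Iteration 5: manager_id is NULL; no match; recursion stops.
SUM(lev) = 0 + 1 + 2 + 3 + 4 = 10.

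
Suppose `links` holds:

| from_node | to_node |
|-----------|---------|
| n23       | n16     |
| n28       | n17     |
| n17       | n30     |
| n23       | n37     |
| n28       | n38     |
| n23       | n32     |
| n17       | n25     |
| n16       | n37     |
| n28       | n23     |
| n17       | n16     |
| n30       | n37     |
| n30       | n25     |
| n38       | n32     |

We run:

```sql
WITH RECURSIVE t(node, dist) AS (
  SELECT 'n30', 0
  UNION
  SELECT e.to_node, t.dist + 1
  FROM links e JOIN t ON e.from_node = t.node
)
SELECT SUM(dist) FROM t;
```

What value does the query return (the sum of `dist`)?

2

Base: (n30, dist=0).
Iteration 1: edges from {n30} -> (n25, dist=1), (n37, dist=1).
Iteration 2: no outgoing edges from {n25,n37}; recursion stops.
SUM(dist) = 0 + 1 + 1 = 2.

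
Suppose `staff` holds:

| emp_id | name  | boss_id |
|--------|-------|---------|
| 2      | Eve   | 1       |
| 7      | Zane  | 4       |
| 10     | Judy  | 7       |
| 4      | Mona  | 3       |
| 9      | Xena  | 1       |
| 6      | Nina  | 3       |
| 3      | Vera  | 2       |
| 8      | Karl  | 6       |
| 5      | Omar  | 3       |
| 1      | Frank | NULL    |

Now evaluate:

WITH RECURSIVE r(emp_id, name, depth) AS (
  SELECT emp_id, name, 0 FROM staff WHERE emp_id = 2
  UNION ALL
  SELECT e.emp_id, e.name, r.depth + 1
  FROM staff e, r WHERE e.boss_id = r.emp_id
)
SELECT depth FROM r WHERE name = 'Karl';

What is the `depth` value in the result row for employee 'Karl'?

3

Base: emp_id=2 (Eve) at depth 0.
Iteration 1: rows with boss_id in {2} -> Vera (id 3, depth 1).
Iteration 2: rows with boss_id in {3} -> Mona (id 4, depth 2), Omar (id 5, depth 2), Nina (id 6, depth 2).
Iteration 3: rows with boss_id in {4,5,6} -> Zane (id 7, depth 3), Karl (id 8, depth 3).
Iteration 4: rows with boss_id in {7,8} -> Judy (id 10, depth 4).
Iteration 5: no rows with boss_id in {10}; recursion stops.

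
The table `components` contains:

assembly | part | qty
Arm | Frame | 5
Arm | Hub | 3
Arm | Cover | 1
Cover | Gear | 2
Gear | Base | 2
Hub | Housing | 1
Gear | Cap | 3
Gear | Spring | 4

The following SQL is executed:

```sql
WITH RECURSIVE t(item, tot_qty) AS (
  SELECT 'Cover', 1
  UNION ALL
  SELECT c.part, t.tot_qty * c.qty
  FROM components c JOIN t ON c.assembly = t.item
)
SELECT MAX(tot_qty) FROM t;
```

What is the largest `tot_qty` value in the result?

Base: (Cover, tot_qty=1).
Iteration 1: components of {Cover} -> Gear = 1*2 = 2.
Iteration 2: components of {Gear} -> Base = 2*2 = 4, Cap = 2*3 = 6, Spring = 2*4 = 8.
Iteration 3: no further components; recursion stops.
tot_qty values: 1, 2, 4, 6, 8; the maximum is 8.

8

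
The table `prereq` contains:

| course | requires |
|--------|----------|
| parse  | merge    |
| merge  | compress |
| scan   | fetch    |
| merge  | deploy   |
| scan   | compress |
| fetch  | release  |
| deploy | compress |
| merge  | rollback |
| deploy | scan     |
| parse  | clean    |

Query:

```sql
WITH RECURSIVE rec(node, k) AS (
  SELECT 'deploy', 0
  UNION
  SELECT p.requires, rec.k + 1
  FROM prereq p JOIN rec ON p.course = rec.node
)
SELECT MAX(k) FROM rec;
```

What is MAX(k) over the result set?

3

Base: (deploy, k=0).
Iteration 1: edges from {deploy} -> (compress, k=1), (scan, k=1).
Iteration 2: edges from {compress,scan} -> (compress, k=2), (fetch, k=2).
Iteration 3: edges from {compress,fetch} -> (release, k=3).
Iteration 4: no outgoing edges from {release}; recursion stops.
k values: 0, 1, 1, 2, 2, 3; the maximum is 3.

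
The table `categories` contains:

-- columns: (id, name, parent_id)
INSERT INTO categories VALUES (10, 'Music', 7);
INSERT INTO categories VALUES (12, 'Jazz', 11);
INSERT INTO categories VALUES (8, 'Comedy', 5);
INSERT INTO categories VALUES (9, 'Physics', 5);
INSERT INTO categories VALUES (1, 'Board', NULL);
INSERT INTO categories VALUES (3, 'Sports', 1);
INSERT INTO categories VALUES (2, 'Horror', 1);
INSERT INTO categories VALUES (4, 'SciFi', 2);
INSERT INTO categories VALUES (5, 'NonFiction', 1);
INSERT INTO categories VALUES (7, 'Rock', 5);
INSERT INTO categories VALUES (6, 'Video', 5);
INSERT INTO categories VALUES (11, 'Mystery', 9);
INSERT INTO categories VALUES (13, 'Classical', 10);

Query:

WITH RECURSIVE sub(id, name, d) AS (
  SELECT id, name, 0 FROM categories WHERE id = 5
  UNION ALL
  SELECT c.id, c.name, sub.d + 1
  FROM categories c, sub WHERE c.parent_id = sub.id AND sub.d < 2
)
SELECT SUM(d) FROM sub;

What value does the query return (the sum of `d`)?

8

Base: id=5 (NonFiction) at d 0.
Iteration 1: rows with parent_id in {5} -> Video (id 6, d 1), Rock (id 7, d 1), Comedy (id 8, d 1), Physics (id 9, d 1).
Iteration 2: rows with parent_id in {6,7,8,9} -> Music (id 10, d 2), Mystery (id 11, d 2).
Iteration 3: d < 2 fails for all current rows; recursion stops.
SUM(d) = 0 + 1 + 1 + 1 + 1 + 2 + 2 = 8.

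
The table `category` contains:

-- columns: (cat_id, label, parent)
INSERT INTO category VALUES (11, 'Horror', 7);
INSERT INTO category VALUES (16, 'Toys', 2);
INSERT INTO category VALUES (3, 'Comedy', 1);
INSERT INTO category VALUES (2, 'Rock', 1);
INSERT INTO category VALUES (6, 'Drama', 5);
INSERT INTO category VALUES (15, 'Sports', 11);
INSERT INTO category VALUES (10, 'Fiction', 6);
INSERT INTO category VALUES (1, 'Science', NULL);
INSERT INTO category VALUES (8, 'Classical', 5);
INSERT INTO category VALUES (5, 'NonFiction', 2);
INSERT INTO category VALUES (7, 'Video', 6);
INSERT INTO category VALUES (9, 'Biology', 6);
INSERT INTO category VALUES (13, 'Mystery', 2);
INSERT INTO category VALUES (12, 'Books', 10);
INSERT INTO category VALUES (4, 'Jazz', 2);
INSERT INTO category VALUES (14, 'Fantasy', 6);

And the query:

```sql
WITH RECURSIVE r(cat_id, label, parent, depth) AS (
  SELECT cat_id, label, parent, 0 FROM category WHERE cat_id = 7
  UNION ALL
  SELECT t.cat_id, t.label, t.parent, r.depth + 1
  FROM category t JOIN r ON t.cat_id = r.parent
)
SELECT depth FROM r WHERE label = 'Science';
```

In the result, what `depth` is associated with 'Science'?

Base: cat_id=7 (Video), parent=6, depth 0.
Iteration 1: join on cat_id=6 -> Drama (id 6, parent=5, depth 1).
Iteration 2: join on cat_id=5 -> NonFiction (id 5, parent=2, depth 2).
Iteration 3: join on cat_id=2 -> Rock (id 2, parent=1, depth 3).
Iteration 4: join on cat_id=1 -> Science (id 1, parent=NULL, depth 4).
Iteration 5: parent is NULL; no match; recursion stops.

4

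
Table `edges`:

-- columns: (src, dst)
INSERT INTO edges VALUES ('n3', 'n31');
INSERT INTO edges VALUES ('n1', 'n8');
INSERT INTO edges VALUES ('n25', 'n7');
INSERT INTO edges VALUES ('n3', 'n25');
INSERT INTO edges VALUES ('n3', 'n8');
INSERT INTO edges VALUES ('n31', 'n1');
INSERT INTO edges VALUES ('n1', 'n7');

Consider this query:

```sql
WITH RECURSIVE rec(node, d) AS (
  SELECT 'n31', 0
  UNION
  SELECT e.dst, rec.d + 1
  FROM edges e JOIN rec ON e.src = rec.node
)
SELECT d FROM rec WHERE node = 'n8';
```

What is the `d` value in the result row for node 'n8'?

2

Base: (n31, d=0).
Iteration 1: edges from {n31} -> (n1, d=1).
Iteration 2: edges from {n1} -> (n7, d=2), (n8, d=2).
Iteration 3: no outgoing edges from {n7,n8}; recursion stops.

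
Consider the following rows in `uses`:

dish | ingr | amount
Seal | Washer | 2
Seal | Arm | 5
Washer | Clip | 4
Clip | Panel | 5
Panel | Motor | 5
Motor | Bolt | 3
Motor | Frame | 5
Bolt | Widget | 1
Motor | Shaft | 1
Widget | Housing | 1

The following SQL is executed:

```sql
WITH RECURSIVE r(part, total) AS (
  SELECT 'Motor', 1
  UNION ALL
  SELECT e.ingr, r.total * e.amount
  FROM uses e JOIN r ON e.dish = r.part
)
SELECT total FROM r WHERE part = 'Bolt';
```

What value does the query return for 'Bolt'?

3

Base: (Motor, total=1).
Iteration 1: components of {Motor} -> Bolt = 1*3 = 3, Frame = 1*5 = 5, Shaft = 1*1 = 1.
Iteration 2: components of {Bolt,Frame,Shaft} -> Widget = 3*1 = 3.
Iteration 3: components of {Widget} -> Housing = 3*1 = 3.
Iteration 4: no further components; recursion stops.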